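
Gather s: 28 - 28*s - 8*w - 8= -28*s - 8*w + 20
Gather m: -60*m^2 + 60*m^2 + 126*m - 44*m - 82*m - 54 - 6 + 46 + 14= 0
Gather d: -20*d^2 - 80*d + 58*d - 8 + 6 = -20*d^2 - 22*d - 2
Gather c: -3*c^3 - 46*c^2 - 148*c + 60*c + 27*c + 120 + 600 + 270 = -3*c^3 - 46*c^2 - 61*c + 990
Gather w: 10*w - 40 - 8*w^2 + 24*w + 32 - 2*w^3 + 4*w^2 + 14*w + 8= -2*w^3 - 4*w^2 + 48*w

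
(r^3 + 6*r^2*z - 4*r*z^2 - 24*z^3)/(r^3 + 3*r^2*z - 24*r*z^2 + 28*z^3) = (-r^2 - 8*r*z - 12*z^2)/(-r^2 - 5*r*z + 14*z^2)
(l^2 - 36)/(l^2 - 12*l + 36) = (l + 6)/(l - 6)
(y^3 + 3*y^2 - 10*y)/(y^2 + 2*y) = (y^2 + 3*y - 10)/(y + 2)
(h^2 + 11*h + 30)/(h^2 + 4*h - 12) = (h + 5)/(h - 2)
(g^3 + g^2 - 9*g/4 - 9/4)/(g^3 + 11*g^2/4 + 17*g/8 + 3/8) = 2*(2*g - 3)/(4*g + 1)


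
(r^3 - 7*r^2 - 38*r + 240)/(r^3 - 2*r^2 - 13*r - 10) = (r^2 - 2*r - 48)/(r^2 + 3*r + 2)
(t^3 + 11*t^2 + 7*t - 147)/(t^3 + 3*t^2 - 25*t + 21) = (t + 7)/(t - 1)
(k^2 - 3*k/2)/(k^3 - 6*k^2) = (k - 3/2)/(k*(k - 6))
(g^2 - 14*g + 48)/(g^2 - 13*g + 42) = (g - 8)/(g - 7)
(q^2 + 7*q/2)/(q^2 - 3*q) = (q + 7/2)/(q - 3)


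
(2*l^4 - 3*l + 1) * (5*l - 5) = 10*l^5 - 10*l^4 - 15*l^2 + 20*l - 5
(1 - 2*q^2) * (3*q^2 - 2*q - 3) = -6*q^4 + 4*q^3 + 9*q^2 - 2*q - 3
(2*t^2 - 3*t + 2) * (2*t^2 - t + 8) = 4*t^4 - 8*t^3 + 23*t^2 - 26*t + 16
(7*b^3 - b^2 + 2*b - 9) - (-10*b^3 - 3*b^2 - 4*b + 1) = 17*b^3 + 2*b^2 + 6*b - 10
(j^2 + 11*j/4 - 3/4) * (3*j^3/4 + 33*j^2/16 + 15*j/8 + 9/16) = 3*j^5/4 + 33*j^4/8 + 447*j^3/64 + 267*j^2/64 + 9*j/64 - 27/64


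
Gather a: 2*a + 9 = 2*a + 9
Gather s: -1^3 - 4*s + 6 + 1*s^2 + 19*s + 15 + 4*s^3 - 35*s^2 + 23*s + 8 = 4*s^3 - 34*s^2 + 38*s + 28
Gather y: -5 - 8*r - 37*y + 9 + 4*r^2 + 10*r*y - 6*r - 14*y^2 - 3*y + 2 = 4*r^2 - 14*r - 14*y^2 + y*(10*r - 40) + 6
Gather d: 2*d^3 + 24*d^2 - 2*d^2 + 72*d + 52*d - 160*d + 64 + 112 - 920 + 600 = 2*d^3 + 22*d^2 - 36*d - 144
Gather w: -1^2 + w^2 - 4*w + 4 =w^2 - 4*w + 3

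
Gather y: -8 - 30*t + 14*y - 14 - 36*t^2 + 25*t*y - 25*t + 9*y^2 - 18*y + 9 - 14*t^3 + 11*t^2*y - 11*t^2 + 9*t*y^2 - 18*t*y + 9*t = -14*t^3 - 47*t^2 - 46*t + y^2*(9*t + 9) + y*(11*t^2 + 7*t - 4) - 13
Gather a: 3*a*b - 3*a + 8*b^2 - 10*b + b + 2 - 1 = a*(3*b - 3) + 8*b^2 - 9*b + 1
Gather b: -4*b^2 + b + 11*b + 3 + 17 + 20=-4*b^2 + 12*b + 40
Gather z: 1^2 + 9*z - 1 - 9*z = 0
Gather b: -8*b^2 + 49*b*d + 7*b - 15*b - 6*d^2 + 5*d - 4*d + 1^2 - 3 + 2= -8*b^2 + b*(49*d - 8) - 6*d^2 + d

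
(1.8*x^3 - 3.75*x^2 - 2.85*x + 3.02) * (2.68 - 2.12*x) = -3.816*x^4 + 12.774*x^3 - 4.008*x^2 - 14.0404*x + 8.0936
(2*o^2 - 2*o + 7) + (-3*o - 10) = 2*o^2 - 5*o - 3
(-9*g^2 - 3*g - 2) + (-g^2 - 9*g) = -10*g^2 - 12*g - 2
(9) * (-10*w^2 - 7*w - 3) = -90*w^2 - 63*w - 27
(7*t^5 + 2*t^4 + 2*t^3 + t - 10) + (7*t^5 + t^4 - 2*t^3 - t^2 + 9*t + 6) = 14*t^5 + 3*t^4 - t^2 + 10*t - 4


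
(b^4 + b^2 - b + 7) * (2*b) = 2*b^5 + 2*b^3 - 2*b^2 + 14*b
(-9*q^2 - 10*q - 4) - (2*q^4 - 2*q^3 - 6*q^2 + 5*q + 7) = -2*q^4 + 2*q^3 - 3*q^2 - 15*q - 11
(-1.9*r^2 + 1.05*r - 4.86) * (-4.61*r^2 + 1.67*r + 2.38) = 8.759*r^4 - 8.0135*r^3 + 19.6361*r^2 - 5.6172*r - 11.5668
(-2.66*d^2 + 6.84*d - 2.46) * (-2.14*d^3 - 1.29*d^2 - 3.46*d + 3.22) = 5.6924*d^5 - 11.2062*d^4 + 5.6444*d^3 - 29.0582*d^2 + 30.5364*d - 7.9212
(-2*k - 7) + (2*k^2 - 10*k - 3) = 2*k^2 - 12*k - 10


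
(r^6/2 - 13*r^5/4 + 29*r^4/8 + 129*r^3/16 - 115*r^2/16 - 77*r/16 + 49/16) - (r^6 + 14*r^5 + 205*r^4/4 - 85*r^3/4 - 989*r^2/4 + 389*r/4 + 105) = -r^6/2 - 69*r^5/4 - 381*r^4/8 + 469*r^3/16 + 3841*r^2/16 - 1633*r/16 - 1631/16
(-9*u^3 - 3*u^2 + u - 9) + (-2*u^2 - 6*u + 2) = -9*u^3 - 5*u^2 - 5*u - 7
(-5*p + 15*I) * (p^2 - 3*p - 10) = -5*p^3 + 15*p^2 + 15*I*p^2 + 50*p - 45*I*p - 150*I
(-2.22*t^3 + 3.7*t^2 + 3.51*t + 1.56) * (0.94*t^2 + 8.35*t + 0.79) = -2.0868*t^5 - 15.059*t^4 + 32.4406*t^3 + 33.6979*t^2 + 15.7989*t + 1.2324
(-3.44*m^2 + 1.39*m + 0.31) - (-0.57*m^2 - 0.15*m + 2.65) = -2.87*m^2 + 1.54*m - 2.34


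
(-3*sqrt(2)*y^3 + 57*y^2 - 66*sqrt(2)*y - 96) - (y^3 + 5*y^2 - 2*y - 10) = -3*sqrt(2)*y^3 - y^3 + 52*y^2 - 66*sqrt(2)*y + 2*y - 86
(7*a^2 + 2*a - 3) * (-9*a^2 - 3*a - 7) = -63*a^4 - 39*a^3 - 28*a^2 - 5*a + 21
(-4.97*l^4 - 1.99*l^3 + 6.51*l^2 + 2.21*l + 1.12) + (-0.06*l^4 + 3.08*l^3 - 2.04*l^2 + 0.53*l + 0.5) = -5.03*l^4 + 1.09*l^3 + 4.47*l^2 + 2.74*l + 1.62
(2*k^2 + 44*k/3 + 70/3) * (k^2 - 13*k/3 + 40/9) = 2*k^4 + 6*k^3 - 94*k^2/3 - 970*k/27 + 2800/27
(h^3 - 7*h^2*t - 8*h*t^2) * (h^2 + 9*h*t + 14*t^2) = h^5 + 2*h^4*t - 57*h^3*t^2 - 170*h^2*t^3 - 112*h*t^4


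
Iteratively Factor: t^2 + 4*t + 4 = (t + 2)*(t + 2)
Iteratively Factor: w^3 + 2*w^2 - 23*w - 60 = (w + 3)*(w^2 - w - 20) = (w + 3)*(w + 4)*(w - 5)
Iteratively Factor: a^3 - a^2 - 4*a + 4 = (a - 2)*(a^2 + a - 2) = (a - 2)*(a + 2)*(a - 1)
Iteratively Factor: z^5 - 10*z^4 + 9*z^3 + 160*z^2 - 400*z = (z - 5)*(z^4 - 5*z^3 - 16*z^2 + 80*z) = z*(z - 5)*(z^3 - 5*z^2 - 16*z + 80) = z*(z - 5)*(z - 4)*(z^2 - z - 20) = z*(z - 5)^2*(z - 4)*(z + 4)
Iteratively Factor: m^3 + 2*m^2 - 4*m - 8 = (m + 2)*(m^2 - 4) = (m - 2)*(m + 2)*(m + 2)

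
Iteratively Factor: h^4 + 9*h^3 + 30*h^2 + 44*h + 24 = (h + 3)*(h^3 + 6*h^2 + 12*h + 8) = (h + 2)*(h + 3)*(h^2 + 4*h + 4) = (h + 2)^2*(h + 3)*(h + 2)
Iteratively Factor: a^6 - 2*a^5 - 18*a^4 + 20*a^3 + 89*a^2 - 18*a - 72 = (a - 3)*(a^5 + a^4 - 15*a^3 - 25*a^2 + 14*a + 24) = (a - 3)*(a + 2)*(a^4 - a^3 - 13*a^2 + a + 12) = (a - 4)*(a - 3)*(a + 2)*(a^3 + 3*a^2 - a - 3) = (a - 4)*(a - 3)*(a + 1)*(a + 2)*(a^2 + 2*a - 3) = (a - 4)*(a - 3)*(a - 1)*(a + 1)*(a + 2)*(a + 3)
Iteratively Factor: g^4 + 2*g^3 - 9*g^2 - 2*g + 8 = (g - 2)*(g^3 + 4*g^2 - g - 4) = (g - 2)*(g - 1)*(g^2 + 5*g + 4) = (g - 2)*(g - 1)*(g + 4)*(g + 1)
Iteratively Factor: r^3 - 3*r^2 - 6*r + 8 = (r + 2)*(r^2 - 5*r + 4) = (r - 1)*(r + 2)*(r - 4)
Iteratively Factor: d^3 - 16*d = (d + 4)*(d^2 - 4*d) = d*(d + 4)*(d - 4)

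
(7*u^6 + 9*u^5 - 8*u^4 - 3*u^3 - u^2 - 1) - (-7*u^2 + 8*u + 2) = 7*u^6 + 9*u^5 - 8*u^4 - 3*u^3 + 6*u^2 - 8*u - 3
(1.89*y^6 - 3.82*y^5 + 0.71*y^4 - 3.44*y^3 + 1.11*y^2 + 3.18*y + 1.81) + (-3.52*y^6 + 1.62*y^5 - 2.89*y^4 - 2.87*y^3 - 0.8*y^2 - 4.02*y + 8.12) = -1.63*y^6 - 2.2*y^5 - 2.18*y^4 - 6.31*y^3 + 0.31*y^2 - 0.839999999999999*y + 9.93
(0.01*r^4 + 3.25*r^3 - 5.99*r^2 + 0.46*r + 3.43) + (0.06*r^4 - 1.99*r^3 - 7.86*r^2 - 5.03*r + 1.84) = 0.07*r^4 + 1.26*r^3 - 13.85*r^2 - 4.57*r + 5.27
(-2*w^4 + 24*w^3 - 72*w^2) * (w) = -2*w^5 + 24*w^4 - 72*w^3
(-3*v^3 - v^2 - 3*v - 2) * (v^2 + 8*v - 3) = -3*v^5 - 25*v^4 - 2*v^3 - 23*v^2 - 7*v + 6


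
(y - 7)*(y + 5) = y^2 - 2*y - 35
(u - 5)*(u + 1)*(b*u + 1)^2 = b^2*u^4 - 4*b^2*u^3 - 5*b^2*u^2 + 2*b*u^3 - 8*b*u^2 - 10*b*u + u^2 - 4*u - 5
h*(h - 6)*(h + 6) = h^3 - 36*h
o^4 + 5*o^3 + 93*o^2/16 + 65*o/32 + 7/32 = (o + 1/4)^2*(o + 1)*(o + 7/2)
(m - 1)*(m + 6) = m^2 + 5*m - 6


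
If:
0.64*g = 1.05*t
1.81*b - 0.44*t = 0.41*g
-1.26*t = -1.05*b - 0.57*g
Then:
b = 0.00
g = 0.00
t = 0.00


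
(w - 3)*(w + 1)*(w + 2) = w^3 - 7*w - 6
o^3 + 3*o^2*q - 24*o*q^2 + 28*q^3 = (o - 2*q)^2*(o + 7*q)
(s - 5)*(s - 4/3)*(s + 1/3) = s^3 - 6*s^2 + 41*s/9 + 20/9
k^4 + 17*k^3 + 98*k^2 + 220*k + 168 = (k + 2)^2*(k + 6)*(k + 7)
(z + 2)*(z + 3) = z^2 + 5*z + 6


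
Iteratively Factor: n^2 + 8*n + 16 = (n + 4)*(n + 4)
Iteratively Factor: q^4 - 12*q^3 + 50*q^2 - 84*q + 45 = (q - 1)*(q^3 - 11*q^2 + 39*q - 45) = (q - 5)*(q - 1)*(q^2 - 6*q + 9) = (q - 5)*(q - 3)*(q - 1)*(q - 3)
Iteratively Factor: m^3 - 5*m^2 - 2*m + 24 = (m - 3)*(m^2 - 2*m - 8) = (m - 3)*(m + 2)*(m - 4)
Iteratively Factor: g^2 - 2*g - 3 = (g - 3)*(g + 1)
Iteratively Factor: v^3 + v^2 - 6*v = (v - 2)*(v^2 + 3*v) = v*(v - 2)*(v + 3)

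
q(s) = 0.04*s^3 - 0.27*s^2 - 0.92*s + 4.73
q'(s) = 0.12*s^2 - 0.54*s - 0.92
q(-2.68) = 4.49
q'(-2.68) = 1.39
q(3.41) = 0.04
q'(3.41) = -1.37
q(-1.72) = 5.31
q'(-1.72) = 0.36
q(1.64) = 2.67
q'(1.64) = -1.48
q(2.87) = 0.81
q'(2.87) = -1.48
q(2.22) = 1.79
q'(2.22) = -1.53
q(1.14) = 3.39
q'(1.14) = -1.38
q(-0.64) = 5.20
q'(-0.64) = -0.53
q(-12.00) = -92.23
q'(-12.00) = 22.84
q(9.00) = 3.74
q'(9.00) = 3.94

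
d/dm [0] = 0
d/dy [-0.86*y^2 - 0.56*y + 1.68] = -1.72*y - 0.56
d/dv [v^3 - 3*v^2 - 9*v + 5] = 3*v^2 - 6*v - 9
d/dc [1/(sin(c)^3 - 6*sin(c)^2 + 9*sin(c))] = 3*(1 - sin(c))*cos(c)/((sin(c) - 3)^3*sin(c)^2)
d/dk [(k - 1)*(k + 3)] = 2*k + 2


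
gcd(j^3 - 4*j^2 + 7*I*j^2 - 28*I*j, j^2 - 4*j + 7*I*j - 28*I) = j^2 + j*(-4 + 7*I) - 28*I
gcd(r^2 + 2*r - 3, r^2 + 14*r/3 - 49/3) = 1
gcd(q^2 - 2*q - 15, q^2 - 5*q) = q - 5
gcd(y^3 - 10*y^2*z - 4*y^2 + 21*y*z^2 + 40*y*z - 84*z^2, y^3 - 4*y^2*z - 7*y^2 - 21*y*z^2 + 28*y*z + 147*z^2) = y - 7*z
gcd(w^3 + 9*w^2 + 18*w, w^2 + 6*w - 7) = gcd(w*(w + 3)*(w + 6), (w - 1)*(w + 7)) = 1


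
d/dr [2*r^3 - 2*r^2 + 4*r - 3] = 6*r^2 - 4*r + 4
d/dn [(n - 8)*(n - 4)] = 2*n - 12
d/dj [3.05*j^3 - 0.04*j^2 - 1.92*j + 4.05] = 9.15*j^2 - 0.08*j - 1.92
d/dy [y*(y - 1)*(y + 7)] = 3*y^2 + 12*y - 7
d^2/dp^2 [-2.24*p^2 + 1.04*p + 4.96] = -4.48000000000000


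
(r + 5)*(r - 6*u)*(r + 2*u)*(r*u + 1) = r^4*u - 4*r^3*u^2 + 5*r^3*u + r^3 - 12*r^2*u^3 - 20*r^2*u^2 - 4*r^2*u + 5*r^2 - 60*r*u^3 - 12*r*u^2 - 20*r*u - 60*u^2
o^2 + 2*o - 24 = (o - 4)*(o + 6)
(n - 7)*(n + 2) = n^2 - 5*n - 14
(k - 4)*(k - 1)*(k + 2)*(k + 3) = k^4 - 15*k^2 - 10*k + 24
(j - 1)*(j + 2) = j^2 + j - 2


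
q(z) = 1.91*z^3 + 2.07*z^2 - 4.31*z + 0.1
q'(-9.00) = 422.56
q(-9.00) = -1185.83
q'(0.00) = -4.31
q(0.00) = 0.10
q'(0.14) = -3.62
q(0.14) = -0.46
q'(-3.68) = 58.05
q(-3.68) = -51.19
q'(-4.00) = 70.81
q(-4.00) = -71.78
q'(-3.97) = 69.56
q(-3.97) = -69.67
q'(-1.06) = -2.26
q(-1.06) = 4.72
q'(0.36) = -2.08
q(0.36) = -1.09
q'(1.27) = 10.19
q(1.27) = 1.88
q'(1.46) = 13.95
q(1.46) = 4.16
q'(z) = 5.73*z^2 + 4.14*z - 4.31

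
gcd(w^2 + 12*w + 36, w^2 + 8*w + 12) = w + 6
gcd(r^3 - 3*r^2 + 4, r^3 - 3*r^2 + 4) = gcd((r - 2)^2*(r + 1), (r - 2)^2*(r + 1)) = r^3 - 3*r^2 + 4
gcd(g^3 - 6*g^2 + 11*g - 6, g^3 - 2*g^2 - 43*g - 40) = 1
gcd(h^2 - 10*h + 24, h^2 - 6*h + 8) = h - 4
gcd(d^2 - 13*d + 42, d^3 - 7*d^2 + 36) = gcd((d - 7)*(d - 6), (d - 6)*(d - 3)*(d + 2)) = d - 6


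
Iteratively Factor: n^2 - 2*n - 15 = (n - 5)*(n + 3)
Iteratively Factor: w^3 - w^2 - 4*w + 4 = (w + 2)*(w^2 - 3*w + 2) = (w - 1)*(w + 2)*(w - 2)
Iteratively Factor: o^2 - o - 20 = (o - 5)*(o + 4)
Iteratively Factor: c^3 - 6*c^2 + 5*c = (c - 5)*(c^2 - c) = (c - 5)*(c - 1)*(c)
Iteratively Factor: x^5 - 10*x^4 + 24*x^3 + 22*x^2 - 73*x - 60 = (x + 1)*(x^4 - 11*x^3 + 35*x^2 - 13*x - 60) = (x - 5)*(x + 1)*(x^3 - 6*x^2 + 5*x + 12) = (x - 5)*(x - 4)*(x + 1)*(x^2 - 2*x - 3) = (x - 5)*(x - 4)*(x + 1)^2*(x - 3)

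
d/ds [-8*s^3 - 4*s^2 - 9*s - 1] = -24*s^2 - 8*s - 9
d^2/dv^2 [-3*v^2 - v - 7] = -6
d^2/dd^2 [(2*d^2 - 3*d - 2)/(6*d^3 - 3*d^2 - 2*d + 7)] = 6*(24*d^6 - 108*d^5 - 66*d^4 - 125*d^3 + 300*d^2 + 9*d + 2)/(216*d^9 - 324*d^8 - 54*d^7 + 945*d^6 - 738*d^5 - 351*d^4 + 1126*d^3 - 357*d^2 - 294*d + 343)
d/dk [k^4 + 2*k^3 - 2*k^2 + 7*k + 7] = 4*k^3 + 6*k^2 - 4*k + 7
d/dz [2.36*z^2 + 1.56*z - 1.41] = 4.72*z + 1.56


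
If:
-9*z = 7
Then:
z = -7/9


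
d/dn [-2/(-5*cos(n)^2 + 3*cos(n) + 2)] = 2*(10*cos(n) - 3)*sin(n)/(-5*cos(n)^2 + 3*cos(n) + 2)^2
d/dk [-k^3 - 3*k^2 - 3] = 3*k*(-k - 2)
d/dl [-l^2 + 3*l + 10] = 3 - 2*l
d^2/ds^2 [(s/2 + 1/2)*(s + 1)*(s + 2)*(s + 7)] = 6*s^2 + 33*s + 33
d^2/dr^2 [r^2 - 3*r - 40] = 2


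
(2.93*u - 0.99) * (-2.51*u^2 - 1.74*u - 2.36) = -7.3543*u^3 - 2.6133*u^2 - 5.1922*u + 2.3364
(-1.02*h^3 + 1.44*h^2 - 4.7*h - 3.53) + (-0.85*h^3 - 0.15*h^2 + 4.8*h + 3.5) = -1.87*h^3 + 1.29*h^2 + 0.0999999999999996*h - 0.0299999999999998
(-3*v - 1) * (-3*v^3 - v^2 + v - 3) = 9*v^4 + 6*v^3 - 2*v^2 + 8*v + 3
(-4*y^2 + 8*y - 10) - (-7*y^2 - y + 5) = 3*y^2 + 9*y - 15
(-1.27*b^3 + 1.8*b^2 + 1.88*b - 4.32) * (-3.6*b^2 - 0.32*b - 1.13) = 4.572*b^5 - 6.0736*b^4 - 5.9089*b^3 + 12.9164*b^2 - 0.742*b + 4.8816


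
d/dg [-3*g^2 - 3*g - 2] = -6*g - 3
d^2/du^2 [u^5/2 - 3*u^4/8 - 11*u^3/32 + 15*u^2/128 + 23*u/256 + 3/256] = 10*u^3 - 9*u^2/2 - 33*u/16 + 15/64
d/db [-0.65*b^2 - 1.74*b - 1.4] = -1.3*b - 1.74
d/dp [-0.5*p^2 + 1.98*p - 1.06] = 1.98 - 1.0*p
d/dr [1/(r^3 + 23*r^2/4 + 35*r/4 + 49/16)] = 64*(-12*r^2 - 46*r - 35)/(16*r^3 + 92*r^2 + 140*r + 49)^2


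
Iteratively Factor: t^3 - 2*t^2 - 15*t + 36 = (t - 3)*(t^2 + t - 12) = (t - 3)^2*(t + 4)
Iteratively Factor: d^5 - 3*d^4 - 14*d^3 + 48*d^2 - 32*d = (d)*(d^4 - 3*d^3 - 14*d^2 + 48*d - 32) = d*(d - 4)*(d^3 + d^2 - 10*d + 8) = d*(d - 4)*(d + 4)*(d^2 - 3*d + 2) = d*(d - 4)*(d - 2)*(d + 4)*(d - 1)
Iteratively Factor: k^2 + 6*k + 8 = (k + 4)*(k + 2)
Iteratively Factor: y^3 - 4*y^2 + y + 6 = (y - 3)*(y^2 - y - 2) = (y - 3)*(y - 2)*(y + 1)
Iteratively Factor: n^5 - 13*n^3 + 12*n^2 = (n)*(n^4 - 13*n^2 + 12*n) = n^2*(n^3 - 13*n + 12) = n^2*(n - 1)*(n^2 + n - 12) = n^2*(n - 3)*(n - 1)*(n + 4)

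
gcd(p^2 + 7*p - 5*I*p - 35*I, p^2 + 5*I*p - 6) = 1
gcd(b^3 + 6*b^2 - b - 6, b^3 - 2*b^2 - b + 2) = b^2 - 1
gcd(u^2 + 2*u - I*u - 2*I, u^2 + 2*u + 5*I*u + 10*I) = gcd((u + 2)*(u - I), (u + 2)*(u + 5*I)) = u + 2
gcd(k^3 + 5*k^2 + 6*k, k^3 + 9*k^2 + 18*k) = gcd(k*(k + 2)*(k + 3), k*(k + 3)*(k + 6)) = k^2 + 3*k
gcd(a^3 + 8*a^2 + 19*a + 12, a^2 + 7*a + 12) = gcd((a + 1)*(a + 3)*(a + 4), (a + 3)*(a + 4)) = a^2 + 7*a + 12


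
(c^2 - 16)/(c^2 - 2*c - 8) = (c + 4)/(c + 2)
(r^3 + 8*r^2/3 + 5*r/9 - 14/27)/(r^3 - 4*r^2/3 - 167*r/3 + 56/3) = (r^2 + 3*r + 14/9)/(r^2 - r - 56)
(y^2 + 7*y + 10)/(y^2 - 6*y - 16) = (y + 5)/(y - 8)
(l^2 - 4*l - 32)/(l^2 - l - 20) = (l - 8)/(l - 5)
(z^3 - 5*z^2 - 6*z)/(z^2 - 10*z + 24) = z*(z + 1)/(z - 4)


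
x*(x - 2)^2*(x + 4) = x^4 - 12*x^2 + 16*x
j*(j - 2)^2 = j^3 - 4*j^2 + 4*j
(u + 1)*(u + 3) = u^2 + 4*u + 3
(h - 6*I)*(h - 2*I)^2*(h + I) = h^4 - 9*I*h^3 - 18*h^2 - 4*I*h - 24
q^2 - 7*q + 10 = (q - 5)*(q - 2)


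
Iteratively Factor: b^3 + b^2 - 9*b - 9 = (b - 3)*(b^2 + 4*b + 3) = (b - 3)*(b + 3)*(b + 1)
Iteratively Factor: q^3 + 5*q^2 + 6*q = (q + 2)*(q^2 + 3*q) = q*(q + 2)*(q + 3)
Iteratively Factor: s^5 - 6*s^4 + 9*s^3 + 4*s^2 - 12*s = (s - 2)*(s^4 - 4*s^3 + s^2 + 6*s) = (s - 2)^2*(s^3 - 2*s^2 - 3*s) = (s - 2)^2*(s + 1)*(s^2 - 3*s) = s*(s - 2)^2*(s + 1)*(s - 3)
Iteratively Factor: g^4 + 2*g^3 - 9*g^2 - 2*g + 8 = (g - 1)*(g^3 + 3*g^2 - 6*g - 8) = (g - 1)*(g + 1)*(g^2 + 2*g - 8) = (g - 2)*(g - 1)*(g + 1)*(g + 4)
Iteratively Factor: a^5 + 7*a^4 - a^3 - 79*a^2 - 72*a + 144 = (a + 3)*(a^4 + 4*a^3 - 13*a^2 - 40*a + 48) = (a - 3)*(a + 3)*(a^3 + 7*a^2 + 8*a - 16) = (a - 3)*(a + 3)*(a + 4)*(a^2 + 3*a - 4) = (a - 3)*(a + 3)*(a + 4)^2*(a - 1)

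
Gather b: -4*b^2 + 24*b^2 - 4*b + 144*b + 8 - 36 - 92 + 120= 20*b^2 + 140*b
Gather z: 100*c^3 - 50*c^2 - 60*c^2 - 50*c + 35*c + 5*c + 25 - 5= 100*c^3 - 110*c^2 - 10*c + 20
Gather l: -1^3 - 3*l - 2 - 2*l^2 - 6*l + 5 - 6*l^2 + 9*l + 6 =8 - 8*l^2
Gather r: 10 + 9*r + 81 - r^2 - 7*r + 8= -r^2 + 2*r + 99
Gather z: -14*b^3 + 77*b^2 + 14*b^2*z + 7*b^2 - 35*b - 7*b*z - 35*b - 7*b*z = -14*b^3 + 84*b^2 - 70*b + z*(14*b^2 - 14*b)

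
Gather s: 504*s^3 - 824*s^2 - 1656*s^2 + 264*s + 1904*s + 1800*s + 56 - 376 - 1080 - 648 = 504*s^3 - 2480*s^2 + 3968*s - 2048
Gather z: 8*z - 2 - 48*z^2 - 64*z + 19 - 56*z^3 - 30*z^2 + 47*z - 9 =-56*z^3 - 78*z^2 - 9*z + 8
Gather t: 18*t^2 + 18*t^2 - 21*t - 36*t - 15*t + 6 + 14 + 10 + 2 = 36*t^2 - 72*t + 32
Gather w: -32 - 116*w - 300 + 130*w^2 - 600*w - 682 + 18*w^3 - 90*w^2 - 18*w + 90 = 18*w^3 + 40*w^2 - 734*w - 924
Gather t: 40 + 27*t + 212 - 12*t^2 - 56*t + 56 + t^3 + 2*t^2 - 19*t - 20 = t^3 - 10*t^2 - 48*t + 288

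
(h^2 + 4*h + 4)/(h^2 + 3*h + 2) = (h + 2)/(h + 1)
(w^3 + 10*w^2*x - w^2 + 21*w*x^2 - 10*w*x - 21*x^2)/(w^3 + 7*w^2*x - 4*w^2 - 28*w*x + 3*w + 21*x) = (w + 3*x)/(w - 3)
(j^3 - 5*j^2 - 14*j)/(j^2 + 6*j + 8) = j*(j - 7)/(j + 4)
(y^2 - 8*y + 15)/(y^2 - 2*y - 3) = (y - 5)/(y + 1)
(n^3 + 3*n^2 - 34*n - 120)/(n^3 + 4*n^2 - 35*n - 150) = (n + 4)/(n + 5)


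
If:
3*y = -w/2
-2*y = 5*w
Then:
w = 0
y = 0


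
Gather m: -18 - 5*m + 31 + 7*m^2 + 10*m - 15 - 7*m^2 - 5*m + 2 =0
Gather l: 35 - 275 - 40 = -280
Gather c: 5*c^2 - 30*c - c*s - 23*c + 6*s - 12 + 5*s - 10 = 5*c^2 + c*(-s - 53) + 11*s - 22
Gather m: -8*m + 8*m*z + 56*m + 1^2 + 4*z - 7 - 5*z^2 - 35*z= m*(8*z + 48) - 5*z^2 - 31*z - 6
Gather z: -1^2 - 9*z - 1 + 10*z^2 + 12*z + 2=10*z^2 + 3*z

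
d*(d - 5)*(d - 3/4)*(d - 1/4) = d^4 - 6*d^3 + 83*d^2/16 - 15*d/16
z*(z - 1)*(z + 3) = z^3 + 2*z^2 - 3*z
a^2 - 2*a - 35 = (a - 7)*(a + 5)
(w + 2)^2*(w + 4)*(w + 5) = w^4 + 13*w^3 + 60*w^2 + 116*w + 80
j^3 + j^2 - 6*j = j*(j - 2)*(j + 3)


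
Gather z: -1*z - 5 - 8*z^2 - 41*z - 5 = -8*z^2 - 42*z - 10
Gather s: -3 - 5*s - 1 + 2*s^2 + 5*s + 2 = 2*s^2 - 2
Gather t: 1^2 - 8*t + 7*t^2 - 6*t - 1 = 7*t^2 - 14*t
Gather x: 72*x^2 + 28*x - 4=72*x^2 + 28*x - 4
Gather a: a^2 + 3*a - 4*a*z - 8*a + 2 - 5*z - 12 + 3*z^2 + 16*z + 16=a^2 + a*(-4*z - 5) + 3*z^2 + 11*z + 6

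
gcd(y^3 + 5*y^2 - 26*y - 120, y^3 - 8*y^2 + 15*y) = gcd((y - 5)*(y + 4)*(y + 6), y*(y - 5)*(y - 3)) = y - 5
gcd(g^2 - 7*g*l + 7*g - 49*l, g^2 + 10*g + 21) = g + 7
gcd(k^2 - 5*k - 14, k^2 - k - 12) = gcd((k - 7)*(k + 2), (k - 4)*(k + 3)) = 1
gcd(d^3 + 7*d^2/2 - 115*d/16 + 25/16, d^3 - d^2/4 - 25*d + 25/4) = d^2 + 19*d/4 - 5/4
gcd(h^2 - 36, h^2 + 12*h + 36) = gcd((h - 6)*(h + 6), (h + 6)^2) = h + 6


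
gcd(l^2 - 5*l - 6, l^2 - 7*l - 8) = l + 1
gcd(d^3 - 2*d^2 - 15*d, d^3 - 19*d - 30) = d^2 - 2*d - 15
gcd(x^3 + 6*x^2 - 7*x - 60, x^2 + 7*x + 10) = x + 5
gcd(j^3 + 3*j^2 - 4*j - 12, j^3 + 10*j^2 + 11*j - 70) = j - 2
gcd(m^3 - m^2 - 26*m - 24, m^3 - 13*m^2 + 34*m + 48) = m^2 - 5*m - 6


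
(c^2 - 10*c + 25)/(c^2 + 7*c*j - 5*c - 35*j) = (c - 5)/(c + 7*j)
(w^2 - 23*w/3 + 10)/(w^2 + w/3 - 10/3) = (w - 6)/(w + 2)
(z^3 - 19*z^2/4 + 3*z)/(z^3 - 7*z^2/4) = (4*z^2 - 19*z + 12)/(z*(4*z - 7))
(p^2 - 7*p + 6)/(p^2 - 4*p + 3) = (p - 6)/(p - 3)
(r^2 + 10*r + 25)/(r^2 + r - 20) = (r + 5)/(r - 4)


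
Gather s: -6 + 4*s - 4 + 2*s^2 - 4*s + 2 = 2*s^2 - 8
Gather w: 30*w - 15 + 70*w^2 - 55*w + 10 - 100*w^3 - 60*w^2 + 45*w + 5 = -100*w^3 + 10*w^2 + 20*w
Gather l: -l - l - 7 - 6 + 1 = -2*l - 12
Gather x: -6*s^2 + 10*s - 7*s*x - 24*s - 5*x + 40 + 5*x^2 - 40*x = -6*s^2 - 14*s + 5*x^2 + x*(-7*s - 45) + 40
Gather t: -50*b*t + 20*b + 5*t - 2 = 20*b + t*(5 - 50*b) - 2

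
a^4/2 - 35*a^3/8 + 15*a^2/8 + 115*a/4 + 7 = (a/2 + 1)*(a - 7)*(a - 4)*(a + 1/4)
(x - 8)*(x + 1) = x^2 - 7*x - 8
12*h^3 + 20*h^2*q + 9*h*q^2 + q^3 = (h + q)*(2*h + q)*(6*h + q)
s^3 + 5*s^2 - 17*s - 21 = (s - 3)*(s + 1)*(s + 7)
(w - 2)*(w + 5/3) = w^2 - w/3 - 10/3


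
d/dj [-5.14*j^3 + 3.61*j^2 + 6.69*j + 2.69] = -15.42*j^2 + 7.22*j + 6.69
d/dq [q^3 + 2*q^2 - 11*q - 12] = 3*q^2 + 4*q - 11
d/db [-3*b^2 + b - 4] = 1 - 6*b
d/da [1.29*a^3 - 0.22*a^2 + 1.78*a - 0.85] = 3.87*a^2 - 0.44*a + 1.78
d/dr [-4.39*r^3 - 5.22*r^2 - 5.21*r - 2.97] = -13.17*r^2 - 10.44*r - 5.21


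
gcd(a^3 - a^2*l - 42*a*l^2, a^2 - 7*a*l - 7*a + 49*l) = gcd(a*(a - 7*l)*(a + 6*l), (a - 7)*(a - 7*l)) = a - 7*l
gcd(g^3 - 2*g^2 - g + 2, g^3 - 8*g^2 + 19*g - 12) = g - 1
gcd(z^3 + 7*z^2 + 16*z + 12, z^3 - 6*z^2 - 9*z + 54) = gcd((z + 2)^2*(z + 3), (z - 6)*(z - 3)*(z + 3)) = z + 3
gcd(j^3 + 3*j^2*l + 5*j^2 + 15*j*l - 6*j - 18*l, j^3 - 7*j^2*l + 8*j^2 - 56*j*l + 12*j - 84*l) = j + 6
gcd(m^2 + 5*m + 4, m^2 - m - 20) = m + 4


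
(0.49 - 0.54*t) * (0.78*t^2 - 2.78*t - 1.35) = -0.4212*t^3 + 1.8834*t^2 - 0.6332*t - 0.6615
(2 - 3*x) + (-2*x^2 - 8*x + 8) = -2*x^2 - 11*x + 10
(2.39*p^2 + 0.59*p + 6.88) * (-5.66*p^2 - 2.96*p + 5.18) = -13.5274*p^4 - 10.4138*p^3 - 28.307*p^2 - 17.3086*p + 35.6384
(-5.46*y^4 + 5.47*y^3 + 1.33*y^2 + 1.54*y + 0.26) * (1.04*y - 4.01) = -5.6784*y^5 + 27.5834*y^4 - 20.5515*y^3 - 3.7317*y^2 - 5.905*y - 1.0426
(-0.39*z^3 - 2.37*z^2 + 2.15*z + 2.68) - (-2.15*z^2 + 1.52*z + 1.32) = -0.39*z^3 - 0.22*z^2 + 0.63*z + 1.36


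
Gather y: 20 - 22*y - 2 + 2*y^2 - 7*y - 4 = 2*y^2 - 29*y + 14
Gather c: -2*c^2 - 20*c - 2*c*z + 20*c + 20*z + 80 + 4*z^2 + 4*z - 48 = -2*c^2 - 2*c*z + 4*z^2 + 24*z + 32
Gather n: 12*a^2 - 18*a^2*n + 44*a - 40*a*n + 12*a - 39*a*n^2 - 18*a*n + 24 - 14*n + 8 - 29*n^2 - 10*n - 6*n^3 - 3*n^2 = 12*a^2 + 56*a - 6*n^3 + n^2*(-39*a - 32) + n*(-18*a^2 - 58*a - 24) + 32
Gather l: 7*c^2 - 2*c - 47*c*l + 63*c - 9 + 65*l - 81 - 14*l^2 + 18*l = 7*c^2 + 61*c - 14*l^2 + l*(83 - 47*c) - 90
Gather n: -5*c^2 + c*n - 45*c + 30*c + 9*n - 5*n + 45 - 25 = -5*c^2 - 15*c + n*(c + 4) + 20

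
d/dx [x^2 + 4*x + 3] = 2*x + 4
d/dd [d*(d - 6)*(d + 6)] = 3*d^2 - 36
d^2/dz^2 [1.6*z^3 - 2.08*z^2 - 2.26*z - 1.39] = 9.6*z - 4.16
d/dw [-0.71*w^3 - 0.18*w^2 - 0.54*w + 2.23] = -2.13*w^2 - 0.36*w - 0.54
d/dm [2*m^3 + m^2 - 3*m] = 6*m^2 + 2*m - 3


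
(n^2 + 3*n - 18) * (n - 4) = n^3 - n^2 - 30*n + 72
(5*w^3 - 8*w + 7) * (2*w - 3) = 10*w^4 - 15*w^3 - 16*w^2 + 38*w - 21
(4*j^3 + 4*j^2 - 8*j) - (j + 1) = 4*j^3 + 4*j^2 - 9*j - 1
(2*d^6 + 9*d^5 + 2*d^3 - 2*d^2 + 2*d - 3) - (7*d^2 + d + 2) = 2*d^6 + 9*d^5 + 2*d^3 - 9*d^2 + d - 5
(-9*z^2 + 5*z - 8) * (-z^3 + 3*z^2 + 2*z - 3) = 9*z^5 - 32*z^4 + 5*z^3 + 13*z^2 - 31*z + 24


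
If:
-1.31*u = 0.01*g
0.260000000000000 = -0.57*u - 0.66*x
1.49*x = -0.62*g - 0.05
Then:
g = 0.85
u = -0.01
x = -0.39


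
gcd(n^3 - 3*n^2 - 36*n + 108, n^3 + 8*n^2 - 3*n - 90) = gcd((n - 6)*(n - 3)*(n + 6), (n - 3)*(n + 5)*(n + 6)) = n^2 + 3*n - 18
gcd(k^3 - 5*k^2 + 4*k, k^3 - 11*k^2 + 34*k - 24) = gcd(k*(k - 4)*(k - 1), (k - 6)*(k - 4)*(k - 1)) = k^2 - 5*k + 4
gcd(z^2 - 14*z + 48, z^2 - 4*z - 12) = z - 6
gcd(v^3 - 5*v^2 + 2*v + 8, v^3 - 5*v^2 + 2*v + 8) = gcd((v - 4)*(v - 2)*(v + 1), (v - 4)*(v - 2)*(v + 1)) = v^3 - 5*v^2 + 2*v + 8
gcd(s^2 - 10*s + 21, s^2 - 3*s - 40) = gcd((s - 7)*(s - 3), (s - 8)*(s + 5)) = 1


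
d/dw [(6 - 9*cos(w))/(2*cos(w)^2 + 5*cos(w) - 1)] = 3*(-6*cos(w)^2 + 8*cos(w) + 7)*sin(w)/(5*cos(w) + cos(2*w))^2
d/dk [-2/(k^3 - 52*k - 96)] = 2*(3*k^2 - 52)/(-k^3 + 52*k + 96)^2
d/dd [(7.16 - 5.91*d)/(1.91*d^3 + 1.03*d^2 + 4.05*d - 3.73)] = (22.5762*d^3 - 34.9395*d^2 - 14.7496*d - 6.9537)/(3.6481*d^6 + 3.9346*d^5 + 16.5319*d^4 - 5.9056*d^3 + 8.7187*d^2 - 30.213*d + 13.9129)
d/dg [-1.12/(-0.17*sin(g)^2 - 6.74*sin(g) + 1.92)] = -(0.3808*sin(g) + 7.5488)*cos(g)/(0.17*sin(g)^2 + 6.74*sin(g) - 1.92)^2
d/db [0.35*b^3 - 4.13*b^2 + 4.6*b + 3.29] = 1.05*b^2 - 8.26*b + 4.6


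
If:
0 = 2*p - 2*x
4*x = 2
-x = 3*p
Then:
No Solution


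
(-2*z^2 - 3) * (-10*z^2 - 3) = 20*z^4 + 36*z^2 + 9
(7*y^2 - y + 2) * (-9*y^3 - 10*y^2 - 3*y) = -63*y^5 - 61*y^4 - 29*y^3 - 17*y^2 - 6*y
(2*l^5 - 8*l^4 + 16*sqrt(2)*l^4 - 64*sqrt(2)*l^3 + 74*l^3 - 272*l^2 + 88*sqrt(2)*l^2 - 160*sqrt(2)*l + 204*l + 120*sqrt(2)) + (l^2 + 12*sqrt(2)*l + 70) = 2*l^5 - 8*l^4 + 16*sqrt(2)*l^4 - 64*sqrt(2)*l^3 + 74*l^3 - 271*l^2 + 88*sqrt(2)*l^2 - 148*sqrt(2)*l + 204*l + 70 + 120*sqrt(2)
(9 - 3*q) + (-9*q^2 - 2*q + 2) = -9*q^2 - 5*q + 11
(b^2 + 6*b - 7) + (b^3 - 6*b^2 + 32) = b^3 - 5*b^2 + 6*b + 25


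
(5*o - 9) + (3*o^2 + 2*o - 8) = 3*o^2 + 7*o - 17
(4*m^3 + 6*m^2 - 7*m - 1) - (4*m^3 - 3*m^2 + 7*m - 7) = 9*m^2 - 14*m + 6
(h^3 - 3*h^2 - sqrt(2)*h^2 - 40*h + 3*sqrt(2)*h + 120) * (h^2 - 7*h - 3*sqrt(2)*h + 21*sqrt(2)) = h^5 - 10*h^4 - 4*sqrt(2)*h^4 - 13*h^3 + 40*sqrt(2)*h^3 + 36*sqrt(2)*h^2 + 340*h^2 - 1200*sqrt(2)*h - 714*h + 2520*sqrt(2)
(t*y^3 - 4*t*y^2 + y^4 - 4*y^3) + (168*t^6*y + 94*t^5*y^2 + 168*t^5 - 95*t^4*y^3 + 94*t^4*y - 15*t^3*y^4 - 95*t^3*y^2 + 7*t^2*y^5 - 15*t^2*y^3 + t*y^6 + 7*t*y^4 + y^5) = 168*t^6*y + 94*t^5*y^2 + 168*t^5 - 95*t^4*y^3 + 94*t^4*y - 15*t^3*y^4 - 95*t^3*y^2 + 7*t^2*y^5 - 15*t^2*y^3 + t*y^6 + 7*t*y^4 + t*y^3 - 4*t*y^2 + y^5 + y^4 - 4*y^3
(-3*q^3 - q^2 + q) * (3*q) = -9*q^4 - 3*q^3 + 3*q^2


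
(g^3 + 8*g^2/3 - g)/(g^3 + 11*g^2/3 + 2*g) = (3*g - 1)/(3*g + 2)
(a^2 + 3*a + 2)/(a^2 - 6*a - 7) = (a + 2)/(a - 7)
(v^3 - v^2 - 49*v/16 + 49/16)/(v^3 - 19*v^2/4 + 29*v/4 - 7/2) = (v + 7/4)/(v - 2)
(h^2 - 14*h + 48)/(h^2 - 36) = (h - 8)/(h + 6)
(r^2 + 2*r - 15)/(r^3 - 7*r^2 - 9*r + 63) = (r + 5)/(r^2 - 4*r - 21)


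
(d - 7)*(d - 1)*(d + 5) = d^3 - 3*d^2 - 33*d + 35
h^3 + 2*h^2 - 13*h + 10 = (h - 2)*(h - 1)*(h + 5)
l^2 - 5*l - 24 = (l - 8)*(l + 3)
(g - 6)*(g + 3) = g^2 - 3*g - 18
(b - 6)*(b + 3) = b^2 - 3*b - 18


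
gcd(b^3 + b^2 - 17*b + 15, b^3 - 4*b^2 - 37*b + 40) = b^2 + 4*b - 5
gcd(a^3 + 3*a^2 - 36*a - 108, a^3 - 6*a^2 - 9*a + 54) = a^2 - 3*a - 18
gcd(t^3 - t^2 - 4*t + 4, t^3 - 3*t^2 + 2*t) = t^2 - 3*t + 2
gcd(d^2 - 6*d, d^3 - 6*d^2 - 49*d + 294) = d - 6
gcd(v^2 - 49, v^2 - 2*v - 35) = v - 7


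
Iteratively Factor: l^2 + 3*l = (l + 3)*(l)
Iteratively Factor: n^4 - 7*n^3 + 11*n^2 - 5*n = (n)*(n^3 - 7*n^2 + 11*n - 5) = n*(n - 1)*(n^2 - 6*n + 5) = n*(n - 1)^2*(n - 5)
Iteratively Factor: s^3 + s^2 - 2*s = (s)*(s^2 + s - 2) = s*(s + 2)*(s - 1)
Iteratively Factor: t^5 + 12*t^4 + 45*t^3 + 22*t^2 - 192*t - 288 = (t + 4)*(t^4 + 8*t^3 + 13*t^2 - 30*t - 72) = (t + 4)^2*(t^3 + 4*t^2 - 3*t - 18) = (t - 2)*(t + 4)^2*(t^2 + 6*t + 9) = (t - 2)*(t + 3)*(t + 4)^2*(t + 3)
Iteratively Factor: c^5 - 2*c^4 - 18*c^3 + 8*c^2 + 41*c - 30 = (c + 2)*(c^4 - 4*c^3 - 10*c^2 + 28*c - 15) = (c - 1)*(c + 2)*(c^3 - 3*c^2 - 13*c + 15) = (c - 1)^2*(c + 2)*(c^2 - 2*c - 15) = (c - 1)^2*(c + 2)*(c + 3)*(c - 5)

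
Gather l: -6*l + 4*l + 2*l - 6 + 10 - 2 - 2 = 0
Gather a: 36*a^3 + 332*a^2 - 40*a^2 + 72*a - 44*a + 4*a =36*a^3 + 292*a^2 + 32*a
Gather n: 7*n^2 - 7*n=7*n^2 - 7*n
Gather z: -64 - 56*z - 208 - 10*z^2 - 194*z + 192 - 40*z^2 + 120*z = -50*z^2 - 130*z - 80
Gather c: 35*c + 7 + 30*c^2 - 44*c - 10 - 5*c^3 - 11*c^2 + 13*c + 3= -5*c^3 + 19*c^2 + 4*c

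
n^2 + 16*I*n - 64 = (n + 8*I)^2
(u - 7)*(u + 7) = u^2 - 49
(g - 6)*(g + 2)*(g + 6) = g^3 + 2*g^2 - 36*g - 72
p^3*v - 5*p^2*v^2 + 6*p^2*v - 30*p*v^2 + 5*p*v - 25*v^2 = (p + 5)*(p - 5*v)*(p*v + v)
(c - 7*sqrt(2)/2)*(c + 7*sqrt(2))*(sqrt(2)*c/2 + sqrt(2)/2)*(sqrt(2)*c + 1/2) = c^4 + c^3 + 15*sqrt(2)*c^3/4 - 189*c^2/4 + 15*sqrt(2)*c^2/4 - 189*c/4 - 49*sqrt(2)*c/4 - 49*sqrt(2)/4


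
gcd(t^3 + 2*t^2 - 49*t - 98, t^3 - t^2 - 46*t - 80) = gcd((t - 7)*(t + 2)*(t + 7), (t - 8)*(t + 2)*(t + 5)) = t + 2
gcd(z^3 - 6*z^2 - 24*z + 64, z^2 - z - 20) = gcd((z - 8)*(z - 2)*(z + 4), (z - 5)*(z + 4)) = z + 4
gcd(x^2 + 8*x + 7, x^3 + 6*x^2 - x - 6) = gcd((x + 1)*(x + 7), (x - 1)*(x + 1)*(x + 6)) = x + 1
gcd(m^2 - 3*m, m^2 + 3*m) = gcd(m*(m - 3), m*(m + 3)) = m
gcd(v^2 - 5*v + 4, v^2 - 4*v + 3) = v - 1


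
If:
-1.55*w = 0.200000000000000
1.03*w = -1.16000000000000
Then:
No Solution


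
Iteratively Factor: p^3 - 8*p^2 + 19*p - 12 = (p - 4)*(p^2 - 4*p + 3) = (p - 4)*(p - 1)*(p - 3)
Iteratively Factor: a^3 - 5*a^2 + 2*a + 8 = (a - 2)*(a^2 - 3*a - 4) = (a - 4)*(a - 2)*(a + 1)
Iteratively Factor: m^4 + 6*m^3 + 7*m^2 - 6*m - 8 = (m + 4)*(m^3 + 2*m^2 - m - 2) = (m + 1)*(m + 4)*(m^2 + m - 2) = (m + 1)*(m + 2)*(m + 4)*(m - 1)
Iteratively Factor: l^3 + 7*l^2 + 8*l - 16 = (l + 4)*(l^2 + 3*l - 4) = (l + 4)^2*(l - 1)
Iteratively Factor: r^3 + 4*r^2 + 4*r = (r + 2)*(r^2 + 2*r) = r*(r + 2)*(r + 2)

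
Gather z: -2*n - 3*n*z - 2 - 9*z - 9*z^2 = -2*n - 9*z^2 + z*(-3*n - 9) - 2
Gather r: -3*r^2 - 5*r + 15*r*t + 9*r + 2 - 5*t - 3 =-3*r^2 + r*(15*t + 4) - 5*t - 1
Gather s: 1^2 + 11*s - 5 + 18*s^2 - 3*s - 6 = 18*s^2 + 8*s - 10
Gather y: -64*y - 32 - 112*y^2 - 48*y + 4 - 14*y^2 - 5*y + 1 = -126*y^2 - 117*y - 27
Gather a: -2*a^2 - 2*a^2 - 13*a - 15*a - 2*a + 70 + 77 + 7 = -4*a^2 - 30*a + 154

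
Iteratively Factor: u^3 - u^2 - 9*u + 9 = (u - 3)*(u^2 + 2*u - 3) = (u - 3)*(u - 1)*(u + 3)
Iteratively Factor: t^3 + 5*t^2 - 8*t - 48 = (t + 4)*(t^2 + t - 12) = (t + 4)^2*(t - 3)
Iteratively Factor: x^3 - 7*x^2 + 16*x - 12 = (x - 2)*(x^2 - 5*x + 6) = (x - 3)*(x - 2)*(x - 2)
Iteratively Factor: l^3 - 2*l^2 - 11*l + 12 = (l - 1)*(l^2 - l - 12) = (l - 4)*(l - 1)*(l + 3)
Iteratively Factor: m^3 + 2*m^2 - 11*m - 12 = (m - 3)*(m^2 + 5*m + 4) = (m - 3)*(m + 4)*(m + 1)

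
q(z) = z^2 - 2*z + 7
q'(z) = 2*z - 2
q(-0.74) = 9.03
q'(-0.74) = -3.48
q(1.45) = 6.20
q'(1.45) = 0.90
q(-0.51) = 8.28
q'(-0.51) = -3.02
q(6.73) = 38.83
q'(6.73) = 11.46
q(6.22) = 33.25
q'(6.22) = 10.44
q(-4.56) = 36.91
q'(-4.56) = -11.12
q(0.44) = 6.31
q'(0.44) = -1.12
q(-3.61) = 27.25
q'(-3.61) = -9.22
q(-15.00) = 262.00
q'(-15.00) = -32.00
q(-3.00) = 22.00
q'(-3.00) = -8.00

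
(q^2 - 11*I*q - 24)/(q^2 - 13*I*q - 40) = (q - 3*I)/(q - 5*I)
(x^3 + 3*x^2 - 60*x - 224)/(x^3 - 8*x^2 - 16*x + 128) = (x + 7)/(x - 4)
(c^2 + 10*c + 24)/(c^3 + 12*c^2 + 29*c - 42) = (c + 4)/(c^2 + 6*c - 7)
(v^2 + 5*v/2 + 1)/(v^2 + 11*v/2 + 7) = (2*v + 1)/(2*v + 7)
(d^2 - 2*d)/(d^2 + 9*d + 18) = d*(d - 2)/(d^2 + 9*d + 18)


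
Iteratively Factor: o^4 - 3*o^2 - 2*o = (o + 1)*(o^3 - o^2 - 2*o) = (o - 2)*(o + 1)*(o^2 + o) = (o - 2)*(o + 1)^2*(o)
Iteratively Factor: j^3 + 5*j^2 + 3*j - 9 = (j + 3)*(j^2 + 2*j - 3) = (j + 3)^2*(j - 1)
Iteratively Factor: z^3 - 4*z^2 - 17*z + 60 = (z - 3)*(z^2 - z - 20) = (z - 5)*(z - 3)*(z + 4)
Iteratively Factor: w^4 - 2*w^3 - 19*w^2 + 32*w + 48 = (w - 4)*(w^3 + 2*w^2 - 11*w - 12) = (w - 4)*(w + 4)*(w^2 - 2*w - 3) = (w - 4)*(w + 1)*(w + 4)*(w - 3)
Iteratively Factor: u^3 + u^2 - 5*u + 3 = (u + 3)*(u^2 - 2*u + 1) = (u - 1)*(u + 3)*(u - 1)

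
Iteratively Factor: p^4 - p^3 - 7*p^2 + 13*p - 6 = (p + 3)*(p^3 - 4*p^2 + 5*p - 2) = (p - 2)*(p + 3)*(p^2 - 2*p + 1) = (p - 2)*(p - 1)*(p + 3)*(p - 1)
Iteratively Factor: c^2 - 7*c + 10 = (c - 5)*(c - 2)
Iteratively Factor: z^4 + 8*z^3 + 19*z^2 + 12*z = (z + 1)*(z^3 + 7*z^2 + 12*z) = (z + 1)*(z + 3)*(z^2 + 4*z) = z*(z + 1)*(z + 3)*(z + 4)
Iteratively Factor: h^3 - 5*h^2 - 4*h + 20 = (h - 2)*(h^2 - 3*h - 10) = (h - 5)*(h - 2)*(h + 2)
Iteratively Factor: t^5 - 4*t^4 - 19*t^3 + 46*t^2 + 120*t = (t + 2)*(t^4 - 6*t^3 - 7*t^2 + 60*t) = (t + 2)*(t + 3)*(t^3 - 9*t^2 + 20*t) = (t - 5)*(t + 2)*(t + 3)*(t^2 - 4*t) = t*(t - 5)*(t + 2)*(t + 3)*(t - 4)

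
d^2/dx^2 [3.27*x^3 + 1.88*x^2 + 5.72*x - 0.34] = 19.62*x + 3.76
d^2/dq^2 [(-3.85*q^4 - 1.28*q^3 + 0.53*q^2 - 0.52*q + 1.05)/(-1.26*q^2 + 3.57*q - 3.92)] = (12.22452*q^6 - 103.90842*q^5 + 408.50271*q^4 - 845.189436*q^3 + 608.155464*q^2 + 130.942308*q - 18.126178)/(2.000376*q^6 - 17.003196*q^5 + 66.845898*q^4 - 151.296957*q^3 + 207.965016*q^2 - 164.574144*q + 60.236288)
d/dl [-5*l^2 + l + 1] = 1 - 10*l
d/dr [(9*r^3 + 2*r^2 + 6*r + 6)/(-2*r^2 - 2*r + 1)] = (-18*r^4 - 36*r^3 + 35*r^2 + 28*r + 18)/(4*r^4 + 8*r^3 - 4*r + 1)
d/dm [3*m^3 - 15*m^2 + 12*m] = 9*m^2 - 30*m + 12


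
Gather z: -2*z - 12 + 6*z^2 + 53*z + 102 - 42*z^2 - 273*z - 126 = -36*z^2 - 222*z - 36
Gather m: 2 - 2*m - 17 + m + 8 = -m - 7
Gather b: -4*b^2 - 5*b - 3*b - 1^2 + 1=-4*b^2 - 8*b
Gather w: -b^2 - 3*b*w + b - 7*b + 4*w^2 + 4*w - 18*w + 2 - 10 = -b^2 - 6*b + 4*w^2 + w*(-3*b - 14) - 8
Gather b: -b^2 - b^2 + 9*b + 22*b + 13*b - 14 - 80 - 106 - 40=-2*b^2 + 44*b - 240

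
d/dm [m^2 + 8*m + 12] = 2*m + 8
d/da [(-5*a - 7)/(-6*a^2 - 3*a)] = (-10*a^2 - 28*a - 7)/(3*a^2*(4*a^2 + 4*a + 1))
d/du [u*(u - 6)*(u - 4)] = 3*u^2 - 20*u + 24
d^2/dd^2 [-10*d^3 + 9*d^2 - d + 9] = 18 - 60*d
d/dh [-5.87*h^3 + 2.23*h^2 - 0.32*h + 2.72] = -17.61*h^2 + 4.46*h - 0.32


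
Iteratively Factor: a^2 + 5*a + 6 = (a + 2)*(a + 3)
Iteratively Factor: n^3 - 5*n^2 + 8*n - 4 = (n - 1)*(n^2 - 4*n + 4) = (n - 2)*(n - 1)*(n - 2)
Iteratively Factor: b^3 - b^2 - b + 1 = (b - 1)*(b^2 - 1) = (b - 1)^2*(b + 1)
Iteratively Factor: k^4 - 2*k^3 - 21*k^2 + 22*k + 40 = (k - 2)*(k^3 - 21*k - 20) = (k - 2)*(k + 4)*(k^2 - 4*k - 5) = (k - 5)*(k - 2)*(k + 4)*(k + 1)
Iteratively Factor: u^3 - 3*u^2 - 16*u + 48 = (u - 4)*(u^2 + u - 12) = (u - 4)*(u - 3)*(u + 4)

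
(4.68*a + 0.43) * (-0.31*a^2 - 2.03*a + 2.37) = -1.4508*a^3 - 9.6337*a^2 + 10.2187*a + 1.0191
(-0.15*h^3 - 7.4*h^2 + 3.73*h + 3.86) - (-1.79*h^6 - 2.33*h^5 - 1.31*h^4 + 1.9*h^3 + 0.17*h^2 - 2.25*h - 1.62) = 1.79*h^6 + 2.33*h^5 + 1.31*h^4 - 2.05*h^3 - 7.57*h^2 + 5.98*h + 5.48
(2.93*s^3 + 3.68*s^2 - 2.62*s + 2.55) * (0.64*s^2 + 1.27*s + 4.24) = 1.8752*s^5 + 6.0763*s^4 + 15.42*s^3 + 13.9078*s^2 - 7.8703*s + 10.812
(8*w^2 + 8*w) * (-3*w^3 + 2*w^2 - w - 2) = -24*w^5 - 8*w^4 + 8*w^3 - 24*w^2 - 16*w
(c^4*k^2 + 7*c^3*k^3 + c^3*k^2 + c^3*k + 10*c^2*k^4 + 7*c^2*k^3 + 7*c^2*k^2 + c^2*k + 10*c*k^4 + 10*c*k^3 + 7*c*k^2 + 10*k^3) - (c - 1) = c^4*k^2 + 7*c^3*k^3 + c^3*k^2 + c^3*k + 10*c^2*k^4 + 7*c^2*k^3 + 7*c^2*k^2 + c^2*k + 10*c*k^4 + 10*c*k^3 + 7*c*k^2 - c + 10*k^3 + 1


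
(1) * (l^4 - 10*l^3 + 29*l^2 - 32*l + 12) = l^4 - 10*l^3 + 29*l^2 - 32*l + 12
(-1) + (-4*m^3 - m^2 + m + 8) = -4*m^3 - m^2 + m + 7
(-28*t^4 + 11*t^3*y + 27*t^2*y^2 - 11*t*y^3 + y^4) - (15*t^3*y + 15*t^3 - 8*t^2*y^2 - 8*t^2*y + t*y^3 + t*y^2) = -28*t^4 - 4*t^3*y - 15*t^3 + 35*t^2*y^2 + 8*t^2*y - 12*t*y^3 - t*y^2 + y^4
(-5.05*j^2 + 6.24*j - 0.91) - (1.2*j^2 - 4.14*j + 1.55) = -6.25*j^2 + 10.38*j - 2.46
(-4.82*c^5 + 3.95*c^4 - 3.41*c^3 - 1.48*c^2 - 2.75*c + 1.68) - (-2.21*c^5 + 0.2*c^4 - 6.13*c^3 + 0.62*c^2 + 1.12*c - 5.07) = -2.61*c^5 + 3.75*c^4 + 2.72*c^3 - 2.1*c^2 - 3.87*c + 6.75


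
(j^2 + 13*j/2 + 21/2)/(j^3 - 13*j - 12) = (j + 7/2)/(j^2 - 3*j - 4)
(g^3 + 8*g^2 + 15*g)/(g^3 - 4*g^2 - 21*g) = (g + 5)/(g - 7)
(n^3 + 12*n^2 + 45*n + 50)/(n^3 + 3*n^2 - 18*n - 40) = (n + 5)/(n - 4)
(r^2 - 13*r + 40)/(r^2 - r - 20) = (r - 8)/(r + 4)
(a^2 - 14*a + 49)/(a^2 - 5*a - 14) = (a - 7)/(a + 2)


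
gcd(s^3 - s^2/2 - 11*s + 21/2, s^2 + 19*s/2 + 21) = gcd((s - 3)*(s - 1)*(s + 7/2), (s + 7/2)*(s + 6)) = s + 7/2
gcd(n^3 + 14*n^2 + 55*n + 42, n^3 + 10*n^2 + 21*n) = n + 7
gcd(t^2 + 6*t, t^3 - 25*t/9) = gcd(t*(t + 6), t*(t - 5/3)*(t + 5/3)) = t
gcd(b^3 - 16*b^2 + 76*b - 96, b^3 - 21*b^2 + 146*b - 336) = b^2 - 14*b + 48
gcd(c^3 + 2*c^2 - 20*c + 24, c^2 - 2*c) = c - 2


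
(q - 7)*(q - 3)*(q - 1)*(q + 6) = q^4 - 5*q^3 - 35*q^2 + 165*q - 126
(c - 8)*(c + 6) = c^2 - 2*c - 48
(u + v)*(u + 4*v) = u^2 + 5*u*v + 4*v^2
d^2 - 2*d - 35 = (d - 7)*(d + 5)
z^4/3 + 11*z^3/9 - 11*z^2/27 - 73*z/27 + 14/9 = (z/3 + 1)*(z - 1)*(z - 2/3)*(z + 7/3)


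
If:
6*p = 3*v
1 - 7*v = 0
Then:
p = 1/14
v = 1/7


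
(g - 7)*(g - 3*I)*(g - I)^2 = g^4 - 7*g^3 - 5*I*g^3 - 7*g^2 + 35*I*g^2 + 49*g + 3*I*g - 21*I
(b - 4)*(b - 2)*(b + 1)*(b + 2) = b^4 - 3*b^3 - 8*b^2 + 12*b + 16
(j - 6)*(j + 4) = j^2 - 2*j - 24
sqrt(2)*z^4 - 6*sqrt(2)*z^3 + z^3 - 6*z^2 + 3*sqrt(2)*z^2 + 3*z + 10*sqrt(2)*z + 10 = (z - 5)*(z - 2)*(z + sqrt(2)/2)*(sqrt(2)*z + sqrt(2))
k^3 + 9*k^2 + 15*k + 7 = (k + 1)^2*(k + 7)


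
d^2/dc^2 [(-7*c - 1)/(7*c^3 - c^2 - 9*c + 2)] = 2*(-(7*c + 1)*(-21*c^2 + 2*c + 9)^2 + (147*c^2 - 14*c + (7*c + 1)*(21*c - 1) - 63)*(7*c^3 - c^2 - 9*c + 2))/(7*c^3 - c^2 - 9*c + 2)^3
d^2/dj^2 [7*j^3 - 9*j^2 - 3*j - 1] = 42*j - 18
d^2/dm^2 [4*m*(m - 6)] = 8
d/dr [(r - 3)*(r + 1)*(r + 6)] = 3*r^2 + 8*r - 15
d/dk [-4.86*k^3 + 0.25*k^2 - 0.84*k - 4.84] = -14.58*k^2 + 0.5*k - 0.84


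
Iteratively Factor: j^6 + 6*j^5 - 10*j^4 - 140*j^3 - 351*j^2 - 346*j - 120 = (j - 5)*(j^5 + 11*j^4 + 45*j^3 + 85*j^2 + 74*j + 24) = (j - 5)*(j + 4)*(j^4 + 7*j^3 + 17*j^2 + 17*j + 6) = (j - 5)*(j + 1)*(j + 4)*(j^3 + 6*j^2 + 11*j + 6) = (j - 5)*(j + 1)*(j + 3)*(j + 4)*(j^2 + 3*j + 2) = (j - 5)*(j + 1)^2*(j + 3)*(j + 4)*(j + 2)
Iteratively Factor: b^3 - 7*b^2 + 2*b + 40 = (b - 5)*(b^2 - 2*b - 8) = (b - 5)*(b - 4)*(b + 2)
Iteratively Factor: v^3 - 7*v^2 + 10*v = (v)*(v^2 - 7*v + 10) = v*(v - 2)*(v - 5)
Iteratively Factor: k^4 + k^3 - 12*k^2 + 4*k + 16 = (k - 2)*(k^3 + 3*k^2 - 6*k - 8) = (k - 2)*(k + 4)*(k^2 - k - 2) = (k - 2)^2*(k + 4)*(k + 1)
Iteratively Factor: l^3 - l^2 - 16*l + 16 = (l + 4)*(l^2 - 5*l + 4) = (l - 1)*(l + 4)*(l - 4)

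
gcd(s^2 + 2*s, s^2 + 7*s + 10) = s + 2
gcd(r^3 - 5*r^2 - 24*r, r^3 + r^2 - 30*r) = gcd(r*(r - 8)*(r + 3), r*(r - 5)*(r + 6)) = r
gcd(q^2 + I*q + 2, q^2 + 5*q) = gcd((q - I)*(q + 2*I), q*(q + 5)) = 1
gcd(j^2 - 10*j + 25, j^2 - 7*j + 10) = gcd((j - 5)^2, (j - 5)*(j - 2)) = j - 5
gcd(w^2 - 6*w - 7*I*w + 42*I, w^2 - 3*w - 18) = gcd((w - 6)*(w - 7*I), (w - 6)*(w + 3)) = w - 6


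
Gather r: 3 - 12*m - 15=-12*m - 12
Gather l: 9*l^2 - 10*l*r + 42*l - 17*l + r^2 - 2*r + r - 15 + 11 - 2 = 9*l^2 + l*(25 - 10*r) + r^2 - r - 6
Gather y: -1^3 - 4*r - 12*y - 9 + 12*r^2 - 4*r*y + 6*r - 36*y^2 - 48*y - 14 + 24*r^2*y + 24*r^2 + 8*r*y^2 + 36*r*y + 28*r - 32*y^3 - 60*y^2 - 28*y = 36*r^2 + 30*r - 32*y^3 + y^2*(8*r - 96) + y*(24*r^2 + 32*r - 88) - 24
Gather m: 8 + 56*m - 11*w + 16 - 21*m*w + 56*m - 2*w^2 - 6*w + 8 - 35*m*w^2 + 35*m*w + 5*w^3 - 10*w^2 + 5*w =m*(-35*w^2 + 14*w + 112) + 5*w^3 - 12*w^2 - 12*w + 32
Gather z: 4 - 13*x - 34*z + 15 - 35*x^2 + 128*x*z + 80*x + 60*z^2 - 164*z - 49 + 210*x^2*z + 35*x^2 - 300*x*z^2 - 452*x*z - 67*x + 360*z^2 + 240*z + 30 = z^2*(420 - 300*x) + z*(210*x^2 - 324*x + 42)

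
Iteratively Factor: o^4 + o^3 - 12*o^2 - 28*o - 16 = (o + 1)*(o^3 - 12*o - 16) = (o - 4)*(o + 1)*(o^2 + 4*o + 4) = (o - 4)*(o + 1)*(o + 2)*(o + 2)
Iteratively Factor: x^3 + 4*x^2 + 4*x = (x + 2)*(x^2 + 2*x) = (x + 2)^2*(x)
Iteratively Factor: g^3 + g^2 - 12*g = (g + 4)*(g^2 - 3*g) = (g - 3)*(g + 4)*(g)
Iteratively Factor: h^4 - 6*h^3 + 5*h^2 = (h - 1)*(h^3 - 5*h^2) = h*(h - 1)*(h^2 - 5*h) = h*(h - 5)*(h - 1)*(h)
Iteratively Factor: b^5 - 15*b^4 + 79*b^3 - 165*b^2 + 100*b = (b - 5)*(b^4 - 10*b^3 + 29*b^2 - 20*b) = b*(b - 5)*(b^3 - 10*b^2 + 29*b - 20) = b*(b - 5)*(b - 1)*(b^2 - 9*b + 20) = b*(b - 5)*(b - 4)*(b - 1)*(b - 5)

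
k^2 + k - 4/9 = (k - 1/3)*(k + 4/3)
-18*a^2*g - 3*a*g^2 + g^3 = g*(-6*a + g)*(3*a + g)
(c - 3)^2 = c^2 - 6*c + 9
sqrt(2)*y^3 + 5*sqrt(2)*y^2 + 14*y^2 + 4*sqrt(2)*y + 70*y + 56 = (y + 4)*(y + 7*sqrt(2))*(sqrt(2)*y + sqrt(2))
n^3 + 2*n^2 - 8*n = n*(n - 2)*(n + 4)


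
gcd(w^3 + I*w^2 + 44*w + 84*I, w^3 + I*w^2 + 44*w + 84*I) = w^3 + I*w^2 + 44*w + 84*I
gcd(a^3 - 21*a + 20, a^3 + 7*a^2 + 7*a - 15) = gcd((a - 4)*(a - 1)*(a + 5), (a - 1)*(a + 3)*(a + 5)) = a^2 + 4*a - 5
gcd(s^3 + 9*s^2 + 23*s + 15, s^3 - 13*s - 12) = s^2 + 4*s + 3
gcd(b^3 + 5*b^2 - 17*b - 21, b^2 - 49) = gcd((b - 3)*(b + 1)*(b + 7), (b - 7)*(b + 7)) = b + 7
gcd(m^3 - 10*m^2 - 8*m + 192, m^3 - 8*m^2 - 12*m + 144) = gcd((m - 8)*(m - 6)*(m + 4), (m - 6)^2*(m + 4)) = m^2 - 2*m - 24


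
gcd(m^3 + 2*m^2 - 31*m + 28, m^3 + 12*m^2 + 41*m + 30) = 1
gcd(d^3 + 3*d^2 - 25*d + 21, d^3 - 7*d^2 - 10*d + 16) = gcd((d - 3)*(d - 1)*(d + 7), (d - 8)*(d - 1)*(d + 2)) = d - 1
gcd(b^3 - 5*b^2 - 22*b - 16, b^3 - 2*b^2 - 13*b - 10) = b^2 + 3*b + 2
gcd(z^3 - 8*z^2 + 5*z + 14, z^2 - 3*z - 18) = 1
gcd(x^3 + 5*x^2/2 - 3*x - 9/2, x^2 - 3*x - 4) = x + 1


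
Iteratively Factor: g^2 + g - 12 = (g + 4)*(g - 3)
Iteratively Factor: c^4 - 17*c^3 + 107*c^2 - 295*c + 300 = (c - 4)*(c^3 - 13*c^2 + 55*c - 75) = (c - 4)*(c - 3)*(c^2 - 10*c + 25) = (c - 5)*(c - 4)*(c - 3)*(c - 5)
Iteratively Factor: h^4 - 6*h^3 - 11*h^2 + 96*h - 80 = (h + 4)*(h^3 - 10*h^2 + 29*h - 20) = (h - 5)*(h + 4)*(h^2 - 5*h + 4) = (h - 5)*(h - 1)*(h + 4)*(h - 4)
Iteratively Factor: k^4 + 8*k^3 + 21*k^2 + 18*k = (k + 3)*(k^3 + 5*k^2 + 6*k) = (k + 3)^2*(k^2 + 2*k) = (k + 2)*(k + 3)^2*(k)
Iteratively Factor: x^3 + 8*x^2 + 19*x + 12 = (x + 3)*(x^2 + 5*x + 4) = (x + 3)*(x + 4)*(x + 1)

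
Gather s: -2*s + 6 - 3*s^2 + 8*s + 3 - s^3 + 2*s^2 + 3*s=-s^3 - s^2 + 9*s + 9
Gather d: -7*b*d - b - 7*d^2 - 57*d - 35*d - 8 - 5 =-b - 7*d^2 + d*(-7*b - 92) - 13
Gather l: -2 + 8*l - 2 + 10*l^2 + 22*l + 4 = 10*l^2 + 30*l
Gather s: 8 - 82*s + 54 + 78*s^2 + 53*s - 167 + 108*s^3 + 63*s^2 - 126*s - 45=108*s^3 + 141*s^2 - 155*s - 150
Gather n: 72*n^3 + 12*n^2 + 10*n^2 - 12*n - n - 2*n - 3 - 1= 72*n^3 + 22*n^2 - 15*n - 4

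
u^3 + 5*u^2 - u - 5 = (u - 1)*(u + 1)*(u + 5)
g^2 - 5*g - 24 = (g - 8)*(g + 3)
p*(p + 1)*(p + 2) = p^3 + 3*p^2 + 2*p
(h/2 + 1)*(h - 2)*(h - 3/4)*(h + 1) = h^4/2 + h^3/8 - 19*h^2/8 - h/2 + 3/2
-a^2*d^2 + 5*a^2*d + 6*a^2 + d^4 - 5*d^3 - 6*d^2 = (-a + d)*(a + d)*(d - 6)*(d + 1)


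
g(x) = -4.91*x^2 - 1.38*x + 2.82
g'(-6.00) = 57.54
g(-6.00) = -165.66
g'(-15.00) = 145.92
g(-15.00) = -1081.23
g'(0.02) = -1.58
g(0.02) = 2.79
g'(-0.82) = 6.67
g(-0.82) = 0.65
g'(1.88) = -19.84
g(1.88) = -17.13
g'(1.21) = -13.26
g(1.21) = -6.04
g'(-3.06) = 28.67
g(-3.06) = -38.93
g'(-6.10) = 58.52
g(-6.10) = -171.46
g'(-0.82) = 6.67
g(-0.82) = 0.65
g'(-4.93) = 47.03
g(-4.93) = -109.71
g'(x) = -9.82*x - 1.38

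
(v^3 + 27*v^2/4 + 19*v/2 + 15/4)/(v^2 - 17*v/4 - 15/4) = (v^2 + 6*v + 5)/(v - 5)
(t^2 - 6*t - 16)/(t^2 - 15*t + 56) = (t + 2)/(t - 7)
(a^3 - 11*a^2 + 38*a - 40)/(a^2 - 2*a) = a - 9 + 20/a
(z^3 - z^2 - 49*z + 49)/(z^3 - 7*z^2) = 1 + 6/z - 7/z^2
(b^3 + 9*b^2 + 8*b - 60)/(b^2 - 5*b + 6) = (b^2 + 11*b + 30)/(b - 3)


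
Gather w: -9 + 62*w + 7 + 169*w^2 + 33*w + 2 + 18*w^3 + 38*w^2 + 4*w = 18*w^3 + 207*w^2 + 99*w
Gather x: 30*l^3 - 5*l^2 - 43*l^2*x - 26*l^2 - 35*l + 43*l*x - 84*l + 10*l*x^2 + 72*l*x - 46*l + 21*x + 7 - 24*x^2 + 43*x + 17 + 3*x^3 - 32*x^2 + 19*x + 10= 30*l^3 - 31*l^2 - 165*l + 3*x^3 + x^2*(10*l - 56) + x*(-43*l^2 + 115*l + 83) + 34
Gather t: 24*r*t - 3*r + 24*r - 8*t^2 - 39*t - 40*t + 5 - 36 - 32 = 21*r - 8*t^2 + t*(24*r - 79) - 63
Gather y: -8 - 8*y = -8*y - 8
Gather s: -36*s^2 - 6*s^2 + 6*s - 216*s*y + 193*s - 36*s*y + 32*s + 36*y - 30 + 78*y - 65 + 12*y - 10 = -42*s^2 + s*(231 - 252*y) + 126*y - 105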